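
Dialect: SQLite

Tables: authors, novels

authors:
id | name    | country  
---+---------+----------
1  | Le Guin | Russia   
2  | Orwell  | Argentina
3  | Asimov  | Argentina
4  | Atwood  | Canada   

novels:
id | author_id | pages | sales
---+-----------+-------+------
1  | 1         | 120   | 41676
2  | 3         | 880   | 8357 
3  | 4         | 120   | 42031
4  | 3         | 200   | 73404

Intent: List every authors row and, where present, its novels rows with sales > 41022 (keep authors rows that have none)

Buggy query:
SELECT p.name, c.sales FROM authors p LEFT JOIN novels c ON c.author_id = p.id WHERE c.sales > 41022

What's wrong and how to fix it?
Bug: Filtering c.sales in WHERE discards the NULL rows produced by LEFT JOIN, turning it into an inner join

Fix: Move the right-table condition into the ON clause so unmatched parents are kept

Corrected query:
SELECT p.name, c.sales FROM authors p LEFT JOIN novels c ON c.author_id = p.id AND c.sales > 41022

Result:
name    | sales
--------+------
Le Guin | 41676
Orwell  | NULL 
Asimov  | 73404
Atwood  | 42031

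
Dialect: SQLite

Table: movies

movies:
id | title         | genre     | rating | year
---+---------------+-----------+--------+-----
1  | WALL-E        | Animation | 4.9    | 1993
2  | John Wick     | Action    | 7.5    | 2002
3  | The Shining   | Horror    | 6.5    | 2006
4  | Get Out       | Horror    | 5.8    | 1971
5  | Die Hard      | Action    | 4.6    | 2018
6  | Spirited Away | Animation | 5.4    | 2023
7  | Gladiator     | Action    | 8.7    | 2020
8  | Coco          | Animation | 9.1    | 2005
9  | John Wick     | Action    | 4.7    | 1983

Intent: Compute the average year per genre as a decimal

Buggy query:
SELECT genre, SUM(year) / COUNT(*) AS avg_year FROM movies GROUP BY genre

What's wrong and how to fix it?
Bug: Both operands are integers, so '/' performs integer division and truncates

Fix: Multiply by 1.0 (or CAST to REAL) to force floating-point division

Corrected query:
SELECT genre, SUM(year) * 1.0 / COUNT(*) AS avg_year FROM movies GROUP BY genre

Result:
genre     | avg_year
----------+---------
Action    | 2005.75 
Animation | 2007    
Horror    | 1988.5  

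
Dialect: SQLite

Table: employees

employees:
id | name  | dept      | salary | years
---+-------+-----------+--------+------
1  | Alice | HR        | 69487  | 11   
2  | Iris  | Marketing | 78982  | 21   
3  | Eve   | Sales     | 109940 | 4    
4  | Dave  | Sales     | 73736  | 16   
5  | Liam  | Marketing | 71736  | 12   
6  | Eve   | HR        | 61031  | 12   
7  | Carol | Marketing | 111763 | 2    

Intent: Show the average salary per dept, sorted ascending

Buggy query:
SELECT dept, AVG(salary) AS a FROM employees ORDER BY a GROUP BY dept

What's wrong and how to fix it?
Bug: GROUP BY must precede ORDER BY

Fix: Move ORDER BY to the end, after GROUP BY

Corrected query:
SELECT dept, AVG(salary) AS a FROM employees GROUP BY dept ORDER BY a

Result:
dept      | a           
----------+-------------
HR        | 65259       
Marketing | 87493.666667
Sales     | 91838       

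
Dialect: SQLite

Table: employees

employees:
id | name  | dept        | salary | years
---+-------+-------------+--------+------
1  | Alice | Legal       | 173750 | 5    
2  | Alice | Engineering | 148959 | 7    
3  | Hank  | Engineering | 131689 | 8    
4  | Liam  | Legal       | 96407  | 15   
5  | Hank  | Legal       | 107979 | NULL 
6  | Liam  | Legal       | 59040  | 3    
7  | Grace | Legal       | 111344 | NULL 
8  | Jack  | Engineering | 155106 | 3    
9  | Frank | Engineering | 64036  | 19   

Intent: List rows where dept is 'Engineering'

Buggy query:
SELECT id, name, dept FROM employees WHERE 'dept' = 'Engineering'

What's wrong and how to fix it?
Bug: Single quotes denote string literals in SQL; the column name is being compared as a constant string

Fix: Remove the quotes around the column name (or use double quotes for an identifier)

Corrected query:
SELECT id, name, dept FROM employees WHERE dept = 'Engineering'

Result:
id | name  | dept       
---+-------+------------
2  | Alice | Engineering
3  | Hank  | Engineering
8  | Jack  | Engineering
9  | Frank | Engineering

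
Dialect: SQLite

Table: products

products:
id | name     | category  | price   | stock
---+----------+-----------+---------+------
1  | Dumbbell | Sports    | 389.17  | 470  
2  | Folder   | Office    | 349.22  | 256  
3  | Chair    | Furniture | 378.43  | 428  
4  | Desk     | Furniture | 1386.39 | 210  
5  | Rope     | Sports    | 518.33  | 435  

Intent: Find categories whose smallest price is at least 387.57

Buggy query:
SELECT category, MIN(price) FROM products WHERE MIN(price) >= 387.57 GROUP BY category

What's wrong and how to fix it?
Bug: Aggregates like MIN are computed per group after WHERE runs

Fix: Use HAVING for the per-group MIN condition

Corrected query:
SELECT category, MIN(price) FROM products GROUP BY category HAVING MIN(price) >= 387.57

Result:
category | MIN(price)
---------+-----------
Sports   | 389.17    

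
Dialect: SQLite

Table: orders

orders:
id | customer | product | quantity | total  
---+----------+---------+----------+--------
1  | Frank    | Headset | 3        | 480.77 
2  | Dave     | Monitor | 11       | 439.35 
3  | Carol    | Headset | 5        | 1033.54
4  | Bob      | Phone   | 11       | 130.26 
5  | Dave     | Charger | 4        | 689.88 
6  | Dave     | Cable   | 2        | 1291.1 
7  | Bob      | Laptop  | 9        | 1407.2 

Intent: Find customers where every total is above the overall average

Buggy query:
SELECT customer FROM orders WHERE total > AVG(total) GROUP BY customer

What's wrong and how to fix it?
Bug: AVG() is an aggregate; it can't sit directly in WHERE

Fix: Use a subquery for AVG and a HAVING MIN(...) filter so the condition holds for every row in the group

Corrected query:
SELECT customer FROM orders GROUP BY customer HAVING MIN(total) > (SELECT AVG(total) FROM orders)

Result:
customer
--------
Carol   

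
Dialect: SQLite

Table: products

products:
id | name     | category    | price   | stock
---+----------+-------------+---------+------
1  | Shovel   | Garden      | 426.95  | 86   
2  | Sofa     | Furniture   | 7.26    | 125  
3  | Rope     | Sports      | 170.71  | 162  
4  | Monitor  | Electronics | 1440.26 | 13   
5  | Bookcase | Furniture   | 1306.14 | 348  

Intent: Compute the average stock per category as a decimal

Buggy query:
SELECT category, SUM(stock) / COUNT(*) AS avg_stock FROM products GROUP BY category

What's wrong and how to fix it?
Bug: Both operands are integers, so '/' performs integer division and truncates

Fix: Cast one side to REAL so the division keeps the fractional part

Corrected query:
SELECT category, SUM(stock) * 1.0 / COUNT(*) AS avg_stock FROM products GROUP BY category

Result:
category    | avg_stock
------------+----------
Electronics | 13       
Furniture   | 236.5    
Garden      | 86       
Sports      | 162      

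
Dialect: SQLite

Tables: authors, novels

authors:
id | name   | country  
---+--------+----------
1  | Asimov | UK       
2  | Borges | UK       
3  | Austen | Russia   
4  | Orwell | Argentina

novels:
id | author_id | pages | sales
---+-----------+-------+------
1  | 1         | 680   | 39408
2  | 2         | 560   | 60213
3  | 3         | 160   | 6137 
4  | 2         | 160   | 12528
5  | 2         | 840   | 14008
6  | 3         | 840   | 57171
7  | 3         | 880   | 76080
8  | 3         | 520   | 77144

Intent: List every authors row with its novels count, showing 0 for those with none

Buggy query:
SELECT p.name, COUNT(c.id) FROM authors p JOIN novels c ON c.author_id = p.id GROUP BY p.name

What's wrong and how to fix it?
Bug: INNER JOIN drops authors rows that have no matching novels rows

Fix: Switch to LEFT JOIN to retain unmatched parent rows

Corrected query:
SELECT p.name, COUNT(c.id) FROM authors p LEFT JOIN novels c ON c.author_id = p.id GROUP BY p.name

Result:
name   | COUNT(c.id)
-------+------------
Asimov | 1          
Austen | 4          
Borges | 3          
Orwell | 0          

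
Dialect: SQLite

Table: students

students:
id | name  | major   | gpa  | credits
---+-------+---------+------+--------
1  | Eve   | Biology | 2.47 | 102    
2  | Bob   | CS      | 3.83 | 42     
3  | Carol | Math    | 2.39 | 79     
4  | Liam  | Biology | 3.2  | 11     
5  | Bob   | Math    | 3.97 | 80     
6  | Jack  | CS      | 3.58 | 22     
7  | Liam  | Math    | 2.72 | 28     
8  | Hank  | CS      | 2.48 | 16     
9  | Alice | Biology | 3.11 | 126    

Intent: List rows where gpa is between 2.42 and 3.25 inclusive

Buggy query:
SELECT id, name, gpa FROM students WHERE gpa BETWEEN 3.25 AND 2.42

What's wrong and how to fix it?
Bug: The bounds are reversed; BETWEEN a AND b requires a <= b to match anything

Fix: Write BETWEEN 2.42 AND 3.25

Corrected query:
SELECT id, name, gpa FROM students WHERE gpa BETWEEN 2.42 AND 3.25

Result:
id | name  | gpa 
---+-------+-----
1  | Eve   | 2.47
4  | Liam  | 3.2 
7  | Liam  | 2.72
8  | Hank  | 2.48
9  | Alice | 3.11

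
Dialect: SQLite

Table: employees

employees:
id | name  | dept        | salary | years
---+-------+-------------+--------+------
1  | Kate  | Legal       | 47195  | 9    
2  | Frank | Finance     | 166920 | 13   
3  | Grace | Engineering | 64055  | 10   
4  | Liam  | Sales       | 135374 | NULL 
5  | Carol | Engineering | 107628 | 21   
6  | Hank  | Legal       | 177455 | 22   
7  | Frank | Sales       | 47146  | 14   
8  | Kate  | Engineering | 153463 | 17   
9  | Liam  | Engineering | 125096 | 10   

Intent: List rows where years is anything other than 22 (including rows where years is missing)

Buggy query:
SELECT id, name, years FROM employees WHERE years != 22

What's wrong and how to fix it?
Bug: Inequality against NULL is unknown, not true; rows with NULL are dropped

Fix: Add an explicit OR years IS NULL to include the missing-value rows

Corrected query:
SELECT id, name, years FROM employees WHERE years != 22 OR years IS NULL

Result:
id | name  | years
---+-------+------
1  | Kate  | 9    
2  | Frank | 13   
3  | Grace | 10   
4  | Liam  | NULL 
5  | Carol | 21   
7  | Frank | 14   
8  | Kate  | 17   
9  | Liam  | 10   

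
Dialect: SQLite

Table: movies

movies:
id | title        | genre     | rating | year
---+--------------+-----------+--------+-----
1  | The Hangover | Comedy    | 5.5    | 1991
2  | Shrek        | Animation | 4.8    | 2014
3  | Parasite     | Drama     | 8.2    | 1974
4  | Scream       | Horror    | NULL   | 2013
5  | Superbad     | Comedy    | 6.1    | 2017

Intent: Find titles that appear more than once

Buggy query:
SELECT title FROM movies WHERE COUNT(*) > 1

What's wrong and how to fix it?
Bug: COUNT(*) is an aggregate and cannot be used in WHERE

Fix: Group first, then use HAVING for the count condition

Corrected query:
SELECT title FROM movies GROUP BY title HAVING COUNT(*) > 1

Result:
(no rows)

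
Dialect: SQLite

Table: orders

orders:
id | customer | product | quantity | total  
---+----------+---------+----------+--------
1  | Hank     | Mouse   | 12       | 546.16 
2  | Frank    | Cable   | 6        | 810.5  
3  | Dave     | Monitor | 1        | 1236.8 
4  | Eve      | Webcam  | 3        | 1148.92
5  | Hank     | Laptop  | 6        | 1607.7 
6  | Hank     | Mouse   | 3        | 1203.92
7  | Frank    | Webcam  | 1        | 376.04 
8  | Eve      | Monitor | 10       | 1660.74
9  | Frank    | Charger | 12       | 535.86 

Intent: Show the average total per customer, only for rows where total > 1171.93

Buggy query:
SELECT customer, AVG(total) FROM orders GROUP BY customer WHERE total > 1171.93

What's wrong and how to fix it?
Bug: Row-level WHERE must come before GROUP BY in the clause order

Fix: Place WHERE between FROM and GROUP BY

Corrected query:
SELECT customer, AVG(total) FROM orders WHERE total > 1171.93 GROUP BY customer

Result:
customer | AVG(total)
---------+-----------
Dave     | 1236.8    
Eve      | 1660.74   
Hank     | 1405.81   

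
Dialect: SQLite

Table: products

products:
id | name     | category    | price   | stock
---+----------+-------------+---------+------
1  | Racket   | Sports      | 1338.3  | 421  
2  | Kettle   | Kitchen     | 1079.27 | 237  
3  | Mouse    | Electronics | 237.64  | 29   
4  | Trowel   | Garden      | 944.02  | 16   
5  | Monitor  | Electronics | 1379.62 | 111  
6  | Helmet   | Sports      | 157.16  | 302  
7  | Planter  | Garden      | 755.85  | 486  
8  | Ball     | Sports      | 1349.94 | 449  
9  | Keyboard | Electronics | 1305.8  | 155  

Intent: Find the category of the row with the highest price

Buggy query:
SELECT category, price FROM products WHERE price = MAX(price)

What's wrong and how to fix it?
Bug: WHERE is evaluated per row; an aggregate over the whole table isn't defined there

Fix: Use a subquery: WHERE price = (SELECT MAX(price) FROM products)

Corrected query:
SELECT category, price FROM products WHERE price = (SELECT MAX(price) FROM products)

Result:
category    | price  
------------+--------
Electronics | 1379.62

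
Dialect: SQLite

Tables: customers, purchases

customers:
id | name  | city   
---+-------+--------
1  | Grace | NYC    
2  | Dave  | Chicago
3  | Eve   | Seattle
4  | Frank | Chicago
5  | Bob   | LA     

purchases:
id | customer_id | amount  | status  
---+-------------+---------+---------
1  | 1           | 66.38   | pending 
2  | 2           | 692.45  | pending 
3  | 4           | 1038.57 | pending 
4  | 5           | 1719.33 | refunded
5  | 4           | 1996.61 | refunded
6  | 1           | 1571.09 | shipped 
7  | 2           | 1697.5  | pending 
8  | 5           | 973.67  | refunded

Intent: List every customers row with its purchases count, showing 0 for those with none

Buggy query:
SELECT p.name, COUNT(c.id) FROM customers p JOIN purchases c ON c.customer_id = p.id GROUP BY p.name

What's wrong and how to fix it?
Bug: INNER JOIN drops customers rows that have no matching purchases rows

Fix: Use LEFT JOIN so parents without children still appear (COUNT(c.id) gives 0)

Corrected query:
SELECT p.name, COUNT(c.id) FROM customers p LEFT JOIN purchases c ON c.customer_id = p.id GROUP BY p.name

Result:
name  | COUNT(c.id)
------+------------
Bob   | 2          
Dave  | 2          
Eve   | 0          
Frank | 2          
Grace | 2          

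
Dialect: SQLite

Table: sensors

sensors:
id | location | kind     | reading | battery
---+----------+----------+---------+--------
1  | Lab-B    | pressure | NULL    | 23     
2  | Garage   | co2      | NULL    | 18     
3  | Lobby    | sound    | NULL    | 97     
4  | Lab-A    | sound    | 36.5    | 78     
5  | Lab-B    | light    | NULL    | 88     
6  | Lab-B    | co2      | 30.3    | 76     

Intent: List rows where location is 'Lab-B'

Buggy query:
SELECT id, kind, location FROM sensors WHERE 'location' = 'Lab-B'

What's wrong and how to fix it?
Bug: Single quotes denote string literals in SQL; the column name is being compared as a constant string

Fix: Remove the quotes around the column name (or use double quotes for an identifier)

Corrected query:
SELECT id, kind, location FROM sensors WHERE location = 'Lab-B'

Result:
id | kind     | location
---+----------+---------
1  | pressure | Lab-B   
5  | light    | Lab-B   
6  | co2      | Lab-B   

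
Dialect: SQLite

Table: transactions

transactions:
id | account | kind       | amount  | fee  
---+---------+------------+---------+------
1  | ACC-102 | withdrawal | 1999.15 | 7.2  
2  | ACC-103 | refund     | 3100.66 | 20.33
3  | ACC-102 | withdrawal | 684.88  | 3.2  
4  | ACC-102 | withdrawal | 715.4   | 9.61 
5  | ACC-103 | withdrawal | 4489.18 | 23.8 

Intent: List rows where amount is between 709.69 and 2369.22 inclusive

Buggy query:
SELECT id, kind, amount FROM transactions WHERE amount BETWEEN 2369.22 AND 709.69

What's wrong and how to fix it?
Bug: The bounds are reversed; BETWEEN a AND b requires a <= b to match anything

Fix: Swap the bounds so the smaller value comes first

Corrected query:
SELECT id, kind, amount FROM transactions WHERE amount BETWEEN 709.69 AND 2369.22

Result:
id | kind       | amount 
---+------------+--------
1  | withdrawal | 1999.15
4  | withdrawal | 715.4  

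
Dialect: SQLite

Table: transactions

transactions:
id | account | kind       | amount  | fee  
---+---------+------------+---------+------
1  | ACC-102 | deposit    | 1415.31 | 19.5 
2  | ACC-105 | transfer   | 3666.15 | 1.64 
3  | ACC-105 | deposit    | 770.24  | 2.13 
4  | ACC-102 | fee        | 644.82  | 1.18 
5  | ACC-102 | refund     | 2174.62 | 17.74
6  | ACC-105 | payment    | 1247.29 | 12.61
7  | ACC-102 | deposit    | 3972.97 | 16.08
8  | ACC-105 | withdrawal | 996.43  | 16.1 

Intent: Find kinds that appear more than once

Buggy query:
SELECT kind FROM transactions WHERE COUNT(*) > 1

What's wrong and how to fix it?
Bug: WHERE can't reference COUNT(*); aggregates are computed after WHERE

Fix: GROUP BY kind, then filter groups with HAVING COUNT(*) > 1

Corrected query:
SELECT kind FROM transactions GROUP BY kind HAVING COUNT(*) > 1

Result:
kind   
-------
deposit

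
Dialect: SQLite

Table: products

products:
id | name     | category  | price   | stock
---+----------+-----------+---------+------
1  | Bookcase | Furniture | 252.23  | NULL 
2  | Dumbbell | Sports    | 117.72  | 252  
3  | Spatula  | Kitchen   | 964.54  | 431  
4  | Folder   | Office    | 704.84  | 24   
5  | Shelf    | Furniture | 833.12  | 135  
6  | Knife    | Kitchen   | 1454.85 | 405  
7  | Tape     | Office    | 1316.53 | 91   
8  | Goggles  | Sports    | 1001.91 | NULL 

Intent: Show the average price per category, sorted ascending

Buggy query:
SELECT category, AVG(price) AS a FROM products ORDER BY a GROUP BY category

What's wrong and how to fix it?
Bug: GROUP BY must precede ORDER BY

Fix: Reorder: SELECT … FROM … GROUP BY … ORDER BY …

Corrected query:
SELECT category, AVG(price) AS a FROM products GROUP BY category ORDER BY a

Result:
category  | a       
----------+---------
Furniture | 542.675 
Sports    | 559.815 
Office    | 1010.685
Kitchen   | 1209.695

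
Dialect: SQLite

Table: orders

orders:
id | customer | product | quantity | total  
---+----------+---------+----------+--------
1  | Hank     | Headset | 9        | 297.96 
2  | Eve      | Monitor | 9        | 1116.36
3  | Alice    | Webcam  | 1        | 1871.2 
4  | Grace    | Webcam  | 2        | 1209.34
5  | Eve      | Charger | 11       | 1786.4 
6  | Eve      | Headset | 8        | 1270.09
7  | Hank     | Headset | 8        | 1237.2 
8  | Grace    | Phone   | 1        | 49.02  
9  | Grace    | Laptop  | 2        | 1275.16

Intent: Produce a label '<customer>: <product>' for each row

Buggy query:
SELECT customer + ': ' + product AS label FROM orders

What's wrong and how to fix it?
Bug: '+' is numeric addition; on text columns SQLite converts them to 0 instead of concatenating

Fix: Use the || operator for string concatenation

Corrected query:
SELECT customer || ': ' || product AS label FROM orders

Result:
label        
-------------
Hank: Headset
Eve: Monitor 
Alice: Webcam
Grace: Webcam
Eve: Charger 
Eve: Headset 
Hank: Headset
Grace: Phone 
Grace: Laptop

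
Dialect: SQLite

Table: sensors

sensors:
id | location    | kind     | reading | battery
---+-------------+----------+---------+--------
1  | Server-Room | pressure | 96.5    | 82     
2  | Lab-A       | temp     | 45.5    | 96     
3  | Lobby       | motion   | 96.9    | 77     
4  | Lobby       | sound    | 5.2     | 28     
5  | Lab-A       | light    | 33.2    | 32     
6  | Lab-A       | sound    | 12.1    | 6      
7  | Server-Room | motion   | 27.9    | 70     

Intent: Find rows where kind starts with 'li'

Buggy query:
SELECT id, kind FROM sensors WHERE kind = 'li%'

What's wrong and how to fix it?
Bug: Wildcards only work with LIKE; '=' treats '%' as a literal character

Fix: Replace '=' with LIKE so 'li%' is treated as a pattern

Corrected query:
SELECT id, kind FROM sensors WHERE kind LIKE 'li%'

Result:
id | kind 
---+------
5  | light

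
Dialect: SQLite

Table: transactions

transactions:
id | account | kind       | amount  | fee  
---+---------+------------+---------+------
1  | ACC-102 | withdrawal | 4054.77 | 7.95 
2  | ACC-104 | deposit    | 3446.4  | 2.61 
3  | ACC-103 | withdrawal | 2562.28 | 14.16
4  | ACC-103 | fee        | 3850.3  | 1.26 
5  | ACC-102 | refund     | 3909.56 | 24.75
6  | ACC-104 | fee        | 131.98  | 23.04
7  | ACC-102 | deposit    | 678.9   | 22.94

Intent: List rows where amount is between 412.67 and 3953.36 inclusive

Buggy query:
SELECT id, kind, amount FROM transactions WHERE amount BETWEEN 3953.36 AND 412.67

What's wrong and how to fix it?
Bug: BETWEEN expects the lower bound first; with 3953.36 AND 412.67 the range is empty

Fix: Write BETWEEN 412.67 AND 3953.36

Corrected query:
SELECT id, kind, amount FROM transactions WHERE amount BETWEEN 412.67 AND 3953.36

Result:
id | kind       | amount 
---+------------+--------
2  | deposit    | 3446.4 
3  | withdrawal | 2562.28
4  | fee        | 3850.3 
5  | refund     | 3909.56
7  | deposit    | 678.9  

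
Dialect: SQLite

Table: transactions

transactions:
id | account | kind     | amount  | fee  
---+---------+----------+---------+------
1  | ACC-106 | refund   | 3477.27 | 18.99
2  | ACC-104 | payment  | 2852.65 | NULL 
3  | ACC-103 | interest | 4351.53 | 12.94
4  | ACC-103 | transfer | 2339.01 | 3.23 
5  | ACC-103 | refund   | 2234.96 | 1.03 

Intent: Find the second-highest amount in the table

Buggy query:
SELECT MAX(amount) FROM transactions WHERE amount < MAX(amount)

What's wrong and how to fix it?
Bug: The inner MAX is an aggregate inside WHERE, which is not allowed

Fix: Compute the overall MAX in a subquery, then take MAX of rows below it

Corrected query:
SELECT MAX(amount) FROM transactions WHERE amount < (SELECT MAX(amount) FROM transactions)

Result:
MAX(amount)
-----------
3477.27    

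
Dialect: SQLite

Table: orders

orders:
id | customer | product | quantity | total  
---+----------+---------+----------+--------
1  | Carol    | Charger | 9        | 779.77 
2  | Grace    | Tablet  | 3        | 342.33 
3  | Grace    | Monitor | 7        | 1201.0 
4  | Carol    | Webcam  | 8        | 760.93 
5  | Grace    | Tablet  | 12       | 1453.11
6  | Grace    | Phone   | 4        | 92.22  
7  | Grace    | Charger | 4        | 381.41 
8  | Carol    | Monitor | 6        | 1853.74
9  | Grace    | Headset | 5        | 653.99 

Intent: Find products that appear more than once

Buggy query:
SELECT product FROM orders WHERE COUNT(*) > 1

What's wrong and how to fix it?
Bug: COUNT(*) is an aggregate and cannot be used in WHERE

Fix: GROUP BY product, then filter groups with HAVING COUNT(*) > 1

Corrected query:
SELECT product FROM orders GROUP BY product HAVING COUNT(*) > 1

Result:
product
-------
Charger
Monitor
Tablet 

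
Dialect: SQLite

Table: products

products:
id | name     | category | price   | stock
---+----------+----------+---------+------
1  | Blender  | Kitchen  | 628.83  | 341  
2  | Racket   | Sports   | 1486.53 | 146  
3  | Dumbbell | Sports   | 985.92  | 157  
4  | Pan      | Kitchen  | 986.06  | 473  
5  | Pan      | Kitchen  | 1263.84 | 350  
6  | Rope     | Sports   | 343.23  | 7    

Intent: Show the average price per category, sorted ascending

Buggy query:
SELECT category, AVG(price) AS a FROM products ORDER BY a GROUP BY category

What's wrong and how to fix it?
Bug: ORDER BY appears before GROUP BY; SQL clause order requires GROUP BY first

Fix: Reorder: SELECT … FROM … GROUP BY … ORDER BY …

Corrected query:
SELECT category, AVG(price) AS a FROM products GROUP BY category ORDER BY a

Result:
category | a         
---------+-----------
Sports   | 938.56    
Kitchen  | 959.576667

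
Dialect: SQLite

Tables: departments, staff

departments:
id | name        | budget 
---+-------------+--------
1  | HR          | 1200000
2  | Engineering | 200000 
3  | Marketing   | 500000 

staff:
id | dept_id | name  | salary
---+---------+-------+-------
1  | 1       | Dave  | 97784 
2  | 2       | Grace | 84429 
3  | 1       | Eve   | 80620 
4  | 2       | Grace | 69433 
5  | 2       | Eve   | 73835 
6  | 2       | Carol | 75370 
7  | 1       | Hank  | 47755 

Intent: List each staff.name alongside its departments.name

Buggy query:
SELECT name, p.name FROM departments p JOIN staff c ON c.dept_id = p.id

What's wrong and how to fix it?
Bug: Both tables have a 'name' column; the unqualified reference is ambiguous

Fix: Qualify the column with its table alias (c.name)

Corrected query:
SELECT c.name, p.name FROM departments p JOIN staff c ON c.dept_id = p.id

Result:
name  | name       
------+------------
Dave  | HR         
Grace | Engineering
Eve   | HR         
Grace | Engineering
Eve   | Engineering
Carol | Engineering
Hank  | HR         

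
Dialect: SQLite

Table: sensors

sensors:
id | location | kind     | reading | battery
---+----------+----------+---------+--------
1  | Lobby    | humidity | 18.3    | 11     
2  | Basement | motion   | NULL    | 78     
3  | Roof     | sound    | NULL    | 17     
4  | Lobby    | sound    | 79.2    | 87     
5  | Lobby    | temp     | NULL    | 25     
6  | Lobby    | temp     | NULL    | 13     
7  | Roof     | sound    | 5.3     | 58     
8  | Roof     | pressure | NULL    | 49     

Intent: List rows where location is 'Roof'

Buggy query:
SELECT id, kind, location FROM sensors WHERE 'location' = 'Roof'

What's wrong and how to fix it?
Bug: Single quotes denote string literals in SQL; the column name is being compared as a constant string

Fix: Remove the quotes around the column name (or use double quotes for an identifier)

Corrected query:
SELECT id, kind, location FROM sensors WHERE location = 'Roof'

Result:
id | kind     | location
---+----------+---------
3  | sound    | Roof    
7  | sound    | Roof    
8  | pressure | Roof    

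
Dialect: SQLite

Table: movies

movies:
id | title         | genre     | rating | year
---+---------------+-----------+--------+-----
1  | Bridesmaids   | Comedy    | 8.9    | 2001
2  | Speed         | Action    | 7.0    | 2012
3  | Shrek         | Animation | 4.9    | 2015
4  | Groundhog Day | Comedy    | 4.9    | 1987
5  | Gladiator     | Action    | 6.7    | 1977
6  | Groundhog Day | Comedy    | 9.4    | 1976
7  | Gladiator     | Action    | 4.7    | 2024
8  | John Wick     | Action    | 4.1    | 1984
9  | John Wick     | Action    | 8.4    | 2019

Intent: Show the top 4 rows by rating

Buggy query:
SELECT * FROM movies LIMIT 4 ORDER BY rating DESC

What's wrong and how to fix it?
Bug: ORDER BY cannot follow LIMIT; LIMIT is the final clause

Fix: Sort with ORDER BY, then apply LIMIT

Corrected query:
SELECT * FROM movies ORDER BY rating DESC LIMIT 4

Result:
id | title         | genre  | rating | year
---+---------------+--------+--------+-----
6  | Groundhog Day | Comedy | 9.4    | 1976
1  | Bridesmaids   | Comedy | 8.9    | 2001
9  | John Wick     | Action | 8.4    | 2019
2  | Speed         | Action | 7      | 2012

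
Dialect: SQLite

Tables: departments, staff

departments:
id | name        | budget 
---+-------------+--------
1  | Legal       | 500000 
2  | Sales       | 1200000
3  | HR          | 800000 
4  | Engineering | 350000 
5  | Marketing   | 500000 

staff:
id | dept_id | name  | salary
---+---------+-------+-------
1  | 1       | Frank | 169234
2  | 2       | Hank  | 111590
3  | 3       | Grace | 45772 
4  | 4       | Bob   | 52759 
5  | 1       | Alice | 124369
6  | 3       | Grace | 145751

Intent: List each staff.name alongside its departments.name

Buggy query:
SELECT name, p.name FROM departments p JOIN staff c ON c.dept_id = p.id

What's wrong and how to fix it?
Bug: Both tables have a 'name' column; the unqualified reference is ambiguous

Fix: Prefix ambiguous columns with the table alias

Corrected query:
SELECT c.name, p.name FROM departments p JOIN staff c ON c.dept_id = p.id

Result:
name  | name       
------+------------
Frank | Legal      
Hank  | Sales      
Grace | HR         
Bob   | Engineering
Alice | Legal      
Grace | HR         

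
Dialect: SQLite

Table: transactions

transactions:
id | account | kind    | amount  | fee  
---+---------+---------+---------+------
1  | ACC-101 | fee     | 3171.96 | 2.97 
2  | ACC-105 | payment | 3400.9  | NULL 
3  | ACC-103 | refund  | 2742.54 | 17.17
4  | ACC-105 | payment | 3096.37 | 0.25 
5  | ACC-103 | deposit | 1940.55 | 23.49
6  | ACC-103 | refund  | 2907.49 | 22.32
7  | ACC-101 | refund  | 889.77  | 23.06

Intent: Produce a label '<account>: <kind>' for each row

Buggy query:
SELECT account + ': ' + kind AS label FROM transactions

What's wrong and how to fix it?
Bug: '+' is numeric addition; on text columns SQLite converts them to 0 instead of concatenating

Fix: Use the || operator for string concatenation

Corrected query:
SELECT account || ': ' || kind AS label FROM transactions

Result:
label           
----------------
ACC-101: fee    
ACC-105: payment
ACC-103: refund 
ACC-105: payment
ACC-103: deposit
ACC-103: refund 
ACC-101: refund 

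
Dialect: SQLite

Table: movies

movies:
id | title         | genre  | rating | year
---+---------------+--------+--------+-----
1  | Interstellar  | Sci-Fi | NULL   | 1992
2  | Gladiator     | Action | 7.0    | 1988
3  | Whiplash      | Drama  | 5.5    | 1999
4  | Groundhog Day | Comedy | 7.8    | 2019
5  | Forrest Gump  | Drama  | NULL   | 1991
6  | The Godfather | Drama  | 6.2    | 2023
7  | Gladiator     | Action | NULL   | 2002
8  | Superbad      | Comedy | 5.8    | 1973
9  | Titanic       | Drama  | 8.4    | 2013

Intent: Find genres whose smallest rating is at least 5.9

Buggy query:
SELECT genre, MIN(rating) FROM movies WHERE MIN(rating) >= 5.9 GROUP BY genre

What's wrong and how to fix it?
Bug: MIN() in WHERE is a misuse of aggregate

Fix: Use HAVING for the per-group MIN condition

Corrected query:
SELECT genre, MIN(rating) FROM movies GROUP BY genre HAVING MIN(rating) >= 5.9

Result:
genre  | MIN(rating)
-------+------------
Action | 7          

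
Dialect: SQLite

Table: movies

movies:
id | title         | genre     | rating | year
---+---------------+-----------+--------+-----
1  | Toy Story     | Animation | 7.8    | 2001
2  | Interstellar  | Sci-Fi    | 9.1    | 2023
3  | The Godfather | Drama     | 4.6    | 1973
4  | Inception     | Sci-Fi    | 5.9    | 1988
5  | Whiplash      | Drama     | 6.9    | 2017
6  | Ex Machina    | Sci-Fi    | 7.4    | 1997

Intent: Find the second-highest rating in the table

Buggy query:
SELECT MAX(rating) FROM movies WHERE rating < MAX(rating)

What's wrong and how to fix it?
Bug: MAX(rating) on the right of the comparison is an aggregate-in-WHERE error

Fix: Compute the overall MAX in a subquery, then take MAX of rows below it

Corrected query:
SELECT MAX(rating) FROM movies WHERE rating < (SELECT MAX(rating) FROM movies)

Result:
MAX(rating)
-----------
7.8        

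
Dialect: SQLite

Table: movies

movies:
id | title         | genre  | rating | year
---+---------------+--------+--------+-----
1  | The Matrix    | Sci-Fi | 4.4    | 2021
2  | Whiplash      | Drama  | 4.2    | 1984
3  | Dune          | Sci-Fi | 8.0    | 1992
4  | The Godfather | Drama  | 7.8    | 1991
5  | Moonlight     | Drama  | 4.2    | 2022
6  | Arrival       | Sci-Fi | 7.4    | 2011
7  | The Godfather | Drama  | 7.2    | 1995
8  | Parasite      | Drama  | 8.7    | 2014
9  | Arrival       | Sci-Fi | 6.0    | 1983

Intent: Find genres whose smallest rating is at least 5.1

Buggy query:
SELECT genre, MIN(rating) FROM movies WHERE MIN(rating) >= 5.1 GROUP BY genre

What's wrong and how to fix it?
Bug: MIN() in WHERE is a misuse of aggregate

Fix: Use HAVING for the per-group MIN condition

Corrected query:
SELECT genre, MIN(rating) FROM movies GROUP BY genre HAVING MIN(rating) >= 5.1

Result:
(no rows)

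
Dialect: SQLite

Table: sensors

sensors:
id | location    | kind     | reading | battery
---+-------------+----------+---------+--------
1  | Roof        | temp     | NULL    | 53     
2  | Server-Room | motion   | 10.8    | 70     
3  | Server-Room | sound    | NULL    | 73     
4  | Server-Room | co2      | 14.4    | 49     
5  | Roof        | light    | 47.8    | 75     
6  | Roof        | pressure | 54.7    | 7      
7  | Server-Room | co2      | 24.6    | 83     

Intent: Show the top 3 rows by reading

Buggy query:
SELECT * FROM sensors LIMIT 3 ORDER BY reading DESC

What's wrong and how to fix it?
Bug: LIMIT must come after ORDER BY

Fix: Swap the clauses: ORDER BY first, then LIMIT

Corrected query:
SELECT * FROM sensors ORDER BY reading DESC LIMIT 3

Result:
id | location    | kind     | reading | battery
---+-------------+----------+---------+--------
6  | Roof        | pressure | 54.7    | 7      
5  | Roof        | light    | 47.8    | 75     
7  | Server-Room | co2      | 24.6    | 83     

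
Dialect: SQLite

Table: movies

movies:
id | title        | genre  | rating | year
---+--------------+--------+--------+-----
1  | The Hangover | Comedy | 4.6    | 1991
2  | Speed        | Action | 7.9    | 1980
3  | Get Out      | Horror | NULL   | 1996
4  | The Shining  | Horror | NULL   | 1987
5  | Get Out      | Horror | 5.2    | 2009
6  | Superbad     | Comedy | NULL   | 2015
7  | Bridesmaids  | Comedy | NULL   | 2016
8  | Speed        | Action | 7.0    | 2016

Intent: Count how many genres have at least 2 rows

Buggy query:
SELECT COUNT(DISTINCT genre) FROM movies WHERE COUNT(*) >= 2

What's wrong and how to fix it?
Bug: COUNT(*) cannot appear in WHERE; the per-group count doesn't exist yet

Fix: Use a subquery that GROUPs and filters with HAVING, then count its rows

Corrected query:
SELECT COUNT(*) FROM (SELECT genre FROM movies GROUP BY genre HAVING COUNT(*) >= 2)

Result:
COUNT(*)
--------
3       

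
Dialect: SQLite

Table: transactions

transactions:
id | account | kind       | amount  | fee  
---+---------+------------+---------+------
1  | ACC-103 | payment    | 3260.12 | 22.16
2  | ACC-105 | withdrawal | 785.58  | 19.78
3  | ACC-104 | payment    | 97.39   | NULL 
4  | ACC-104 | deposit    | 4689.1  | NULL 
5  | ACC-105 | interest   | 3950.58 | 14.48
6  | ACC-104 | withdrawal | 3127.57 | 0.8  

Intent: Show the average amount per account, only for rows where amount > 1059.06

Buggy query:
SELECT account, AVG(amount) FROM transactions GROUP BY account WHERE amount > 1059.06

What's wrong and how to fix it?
Bug: WHERE cannot follow GROUP BY

Fix: Place WHERE between FROM and GROUP BY

Corrected query:
SELECT account, AVG(amount) FROM transactions WHERE amount > 1059.06 GROUP BY account

Result:
account | AVG(amount)
--------+------------
ACC-103 | 3260.12    
ACC-104 | 3908.335   
ACC-105 | 3950.58    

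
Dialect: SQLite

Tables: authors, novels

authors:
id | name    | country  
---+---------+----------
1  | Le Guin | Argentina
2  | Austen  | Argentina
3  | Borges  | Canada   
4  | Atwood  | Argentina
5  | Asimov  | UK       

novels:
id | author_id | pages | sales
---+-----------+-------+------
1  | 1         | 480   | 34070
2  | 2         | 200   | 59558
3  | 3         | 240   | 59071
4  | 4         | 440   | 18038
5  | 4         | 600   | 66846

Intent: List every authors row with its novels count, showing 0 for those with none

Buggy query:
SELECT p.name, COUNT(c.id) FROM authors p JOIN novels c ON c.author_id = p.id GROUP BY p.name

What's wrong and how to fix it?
Bug: INNER JOIN drops authors rows that have no matching novels rows

Fix: Switch to LEFT JOIN to retain unmatched parent rows

Corrected query:
SELECT p.name, COUNT(c.id) FROM authors p LEFT JOIN novels c ON c.author_id = p.id GROUP BY p.name

Result:
name    | COUNT(c.id)
--------+------------
Asimov  | 0          
Atwood  | 2          
Austen  | 1          
Borges  | 1          
Le Guin | 1          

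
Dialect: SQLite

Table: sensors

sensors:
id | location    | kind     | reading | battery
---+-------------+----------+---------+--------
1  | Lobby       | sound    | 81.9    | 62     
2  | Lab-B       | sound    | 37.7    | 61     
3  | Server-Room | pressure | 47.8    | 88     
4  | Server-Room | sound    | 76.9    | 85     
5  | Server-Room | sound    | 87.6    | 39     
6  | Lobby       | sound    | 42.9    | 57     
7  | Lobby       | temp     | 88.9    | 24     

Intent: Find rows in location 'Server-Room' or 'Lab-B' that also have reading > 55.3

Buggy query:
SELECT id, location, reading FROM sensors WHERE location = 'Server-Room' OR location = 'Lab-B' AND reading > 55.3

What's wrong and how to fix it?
Bug: AND binds tighter than OR, so this parses as location = 'Server-Room' OR (location = 'Lab-B' AND reading > 55.3)

Fix: Group the OR with parentheses (or use IN), then AND the threshold

Corrected query:
SELECT id, location, reading FROM sensors WHERE (location = 'Server-Room' OR location = 'Lab-B') AND reading > 55.3

Result:
id | location    | reading
---+-------------+--------
4  | Server-Room | 76.9   
5  | Server-Room | 87.6   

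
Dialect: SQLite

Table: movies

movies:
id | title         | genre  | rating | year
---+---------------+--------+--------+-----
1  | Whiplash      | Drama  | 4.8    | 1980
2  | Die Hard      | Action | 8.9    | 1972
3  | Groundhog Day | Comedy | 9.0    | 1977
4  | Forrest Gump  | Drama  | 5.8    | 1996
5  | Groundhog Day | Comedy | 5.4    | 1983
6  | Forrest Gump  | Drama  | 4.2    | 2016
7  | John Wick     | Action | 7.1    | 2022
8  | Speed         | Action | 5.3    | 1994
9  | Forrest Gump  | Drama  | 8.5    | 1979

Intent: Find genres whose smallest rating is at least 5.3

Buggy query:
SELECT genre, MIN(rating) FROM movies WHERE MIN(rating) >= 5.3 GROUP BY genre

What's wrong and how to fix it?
Bug: Aggregates like MIN are computed per group after WHERE runs

Fix: Replace WHERE with HAVING after the GROUP BY

Corrected query:
SELECT genre, MIN(rating) FROM movies GROUP BY genre HAVING MIN(rating) >= 5.3

Result:
genre  | MIN(rating)
-------+------------
Action | 5.3        
Comedy | 5.4        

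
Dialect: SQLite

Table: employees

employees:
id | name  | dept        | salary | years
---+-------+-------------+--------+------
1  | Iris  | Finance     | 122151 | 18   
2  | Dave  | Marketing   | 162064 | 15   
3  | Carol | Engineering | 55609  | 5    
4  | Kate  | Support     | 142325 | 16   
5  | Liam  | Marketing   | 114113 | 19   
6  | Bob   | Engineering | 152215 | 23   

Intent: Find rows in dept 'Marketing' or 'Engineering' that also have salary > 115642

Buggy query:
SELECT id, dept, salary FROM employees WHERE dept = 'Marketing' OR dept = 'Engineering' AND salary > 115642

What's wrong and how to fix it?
Bug: AND binds tighter than OR, so this parses as dept = 'Marketing' OR (dept = 'Engineering' AND salary > 115642)

Fix: Add parentheses around the OR so the AND applies to both alternatives

Corrected query:
SELECT id, dept, salary FROM employees WHERE (dept = 'Marketing' OR dept = 'Engineering') AND salary > 115642

Result:
id | dept        | salary
---+-------------+-------
2  | Marketing   | 162064
6  | Engineering | 152215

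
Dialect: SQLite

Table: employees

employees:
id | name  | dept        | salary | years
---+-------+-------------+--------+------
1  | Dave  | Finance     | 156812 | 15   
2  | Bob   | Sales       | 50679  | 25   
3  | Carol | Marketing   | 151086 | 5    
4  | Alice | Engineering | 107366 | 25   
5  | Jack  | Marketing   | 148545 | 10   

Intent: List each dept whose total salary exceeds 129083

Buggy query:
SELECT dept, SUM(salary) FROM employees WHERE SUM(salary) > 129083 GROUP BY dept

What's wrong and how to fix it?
Bug: WHERE runs before GROUP BY, so aggregates aren't available there

Fix: Use HAVING (which filters groups after aggregation) instead of WHERE

Corrected query:
SELECT dept, SUM(salary) FROM employees GROUP BY dept HAVING SUM(salary) > 129083

Result:
dept      | SUM(salary)
----------+------------
Finance   | 156812     
Marketing | 299631     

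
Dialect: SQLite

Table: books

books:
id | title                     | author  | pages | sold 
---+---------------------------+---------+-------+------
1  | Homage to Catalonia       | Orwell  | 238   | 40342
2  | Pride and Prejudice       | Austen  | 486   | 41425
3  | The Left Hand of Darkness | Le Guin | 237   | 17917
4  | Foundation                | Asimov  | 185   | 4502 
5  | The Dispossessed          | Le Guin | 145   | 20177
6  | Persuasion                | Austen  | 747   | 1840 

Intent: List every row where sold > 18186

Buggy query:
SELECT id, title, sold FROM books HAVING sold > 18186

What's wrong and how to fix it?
Bug: This is a non-aggregate query (no GROUP BY, no aggregates), so in SQLite the HAVING clause is invalid here; a row-level condition belongs in WHERE

Fix: Replace HAVING with WHERE since the condition applies to individual rows

Corrected query:
SELECT id, title, sold FROM books WHERE sold > 18186

Result:
id | title               | sold 
---+---------------------+------
1  | Homage to Catalonia | 40342
2  | Pride and Prejudice | 41425
5  | The Dispossessed    | 20177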